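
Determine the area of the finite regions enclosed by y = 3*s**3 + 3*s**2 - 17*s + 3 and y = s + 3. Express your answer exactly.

Set the curves equal: 3*s**3 + 3*s**2 - 17*s + 3 = s + 3, so 3*s**3 + 3*s**2 - 18*s = 0, which factors as 3*s*(s - 2)*(s + 3) = 0. The curves meet at s = -3, 0, 2.
On [-3, 0], y = 3*s**3 + 3*s**2 - 17*s + 3 is on top; that piece has area ∫[-3,0] (3*s**3 + 3*s**2 - 18*s) ds = 189/4.
On [0, 2], y = s + 3 is on top; that piece has area ∫[0,2] (-(3*s**3 + 3*s**2 - 18*s)) ds = 16.
Total enclosed area = 189/4 + 16 = 253/4.

253/4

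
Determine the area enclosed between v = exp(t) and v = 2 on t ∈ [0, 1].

-5 + exp(1) + 4*log(2)

The difference (exp(t)) - (2) = exp(t) - 2 changes sign at t = log(2) inside [0, 1], so split the integral there.
∫[0,log(2)] (exp(t) - 2) dt = 1 - log(4); the area of that piece is -1 + log(4).
∫[log(2),1] (exp(t) - 2) dt = -4 + 2*log(2) + exp(1).
Total area = (-1 + log(4)) + (-4 + 2*log(2) + exp(1)) = -5 + exp(1) + 4*log(2).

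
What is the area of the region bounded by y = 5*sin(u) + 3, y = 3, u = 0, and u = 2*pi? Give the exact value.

20

The difference (5*sin(u) + 3) - (3) = 5*sin(u) changes sign at u = pi inside [0, 2*pi], so split the integral there.
∫[0,pi] (5*sin(u)) du = 10.
∫[pi,2*pi] (5*sin(u)) du = -10; the area of that piece is 10.
Total area = 10 + 10 = 20.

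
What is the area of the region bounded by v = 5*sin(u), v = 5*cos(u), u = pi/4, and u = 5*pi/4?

10*sqrt(2)

On [pi/4, 5*pi/4], (5*sin(u)) - (5*cos(u)) = 5*sin(u) - 5*cos(u) is ≥ 0 throughout, so the area is a single integral of |5*sin(u) - 5*cos(u)|.
∫[pi/4,5*pi/4] (5*sin(u) - 5*cos(u)) du = 10*sqrt(2).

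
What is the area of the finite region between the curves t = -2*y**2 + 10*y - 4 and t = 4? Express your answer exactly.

Both boundary curves give t as a function of y, so integrate with respect to y. Setting them equal: -2*y**2 + 10*y - 8 = 0, i.e. -2*(y - 4)*(y - 1) = 0, so they meet at y = 1, 4.
For y in [1, 4], t = -2*y**2 + 10*y - 4 is on the right; area = ∫[1,4] (-2*y**2 + 10*y - 8) dy = 9.

9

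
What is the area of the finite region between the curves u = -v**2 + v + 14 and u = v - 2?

Both boundary curves give u as a function of v, so integrate with respect to v. Setting them equal: -v**2 + 16 = 0, i.e. -(v - 4)*(v + 4) = 0, so they meet at v = -4, 4.
For v in [-4, 4], u = -v**2 + v + 14 is on the right; area = ∫[-4,4] (-v**2 + 16) dv = 256/3.

256/3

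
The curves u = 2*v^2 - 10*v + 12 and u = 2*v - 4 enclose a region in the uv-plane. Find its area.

Both boundary curves give u as a function of v, so integrate with respect to v. Setting them equal: 2*v^2 - 12*v + 16 = 0, i.e. 2*(v - 4)*(v - 2) = 0, so they meet at v = 2, 4.
For v in [2, 4], u = 2*v^2 - 10*v + 12 is on the left; area = ∫[2,4] (-(2*v^2 - 12*v + 16)) dv = 8/3.

8/3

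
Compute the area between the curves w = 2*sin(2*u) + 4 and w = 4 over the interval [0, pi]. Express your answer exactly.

4

The difference (2*sin(2*u) + 4) - (4) = 2*sin(2*u) changes sign at u = pi/2 inside [0, pi], so split the integral there.
∫[0,pi/2] (2*sin(2*u)) du = 2.
∫[pi/2,pi] (2*sin(2*u)) du = -2; the area of that piece is 2.
Total area = 2 + 2 = 4.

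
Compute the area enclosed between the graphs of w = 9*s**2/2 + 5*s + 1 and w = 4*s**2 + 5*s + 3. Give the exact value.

Set the curves equal: 9*s**2/2 + 5*s + 1 = 4*s**2 + 5*s + 3, so s**2/2 - 2 = 0, which factors as (s - 2)*(s + 2)/2 = 0. The curves meet at s = -2, 2.
On [-2, 2], w = 4*s**2 + 5*s + 3 is on top; that piece has area ∫[-2,2] (-(s**2/2 - 2)) ds = 16/3.

16/3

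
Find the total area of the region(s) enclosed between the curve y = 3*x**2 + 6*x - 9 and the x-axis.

32

The curve meets the x-axis where 3*x**2 + 6*x - 9 = 0, i.e. 3*(x - 1)*(x + 3) = 0, at x = -3, 1.
On [-3, 1] the curve lies below the axis; ∫[-3,1] (3*x**2 + 6*x - 9) dx = -32, giving area 32.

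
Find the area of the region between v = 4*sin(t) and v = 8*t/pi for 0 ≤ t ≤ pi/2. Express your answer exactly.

On [0, pi/2], (4*sin(t)) - (8*t/pi) = -8*t/pi + 4*sin(t) is ≥ 0 throughout, so the area is a single integral of |-8*t/pi + 4*sin(t)|.
∫[0,pi/2] (-8*t/pi + 4*sin(t)) dt = 4 - pi.

4 - pi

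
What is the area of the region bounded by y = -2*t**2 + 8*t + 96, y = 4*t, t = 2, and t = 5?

On [2, 5], (-2*t**2 + 8*t + 96) - (4*t) = -2*t**2 + 4*t + 96 is ≥ 0 throughout, so the area is a single integral of |-2*t**2 + 4*t + 96|.
∫[2,5] (-2*t**2 + 4*t + 96) dt = 252.

252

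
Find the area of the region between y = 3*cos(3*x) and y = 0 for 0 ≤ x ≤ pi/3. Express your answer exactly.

2

The difference (3*cos(3*x)) - (0) = 3*cos(3*x) changes sign at x = pi/6 inside [0, pi/3], so split the integral there.
∫[0,pi/6] (3*cos(3*x)) dx = 1.
∫[pi/6,pi/3] (3*cos(3*x)) dx = -1; the area of that piece is 1.
Total area = 1 + 1 = 2.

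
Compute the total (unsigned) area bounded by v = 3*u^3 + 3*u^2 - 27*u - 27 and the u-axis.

148

The curve meets the u-axis where 3*u^3 + 3*u^2 - 27*u - 27 = 0, i.e. 3*(u - 3)*(u + 1)*(u + 3) = 0, at u = -3, -1, 3.
On [-3, -1] the curve lies above the axis; ∫[-3,-1] (3*u^3 + 3*u^2 - 27*u - 27) du = 20, giving area 20.
On [-1, 3] the curve lies below the axis; ∫[-1,3] (3*u^3 + 3*u^2 - 27*u - 27) du = -128, giving area 128.
Total area = 20 + 128 = 148.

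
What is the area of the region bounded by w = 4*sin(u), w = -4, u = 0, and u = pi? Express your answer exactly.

On [0, pi], (4*sin(u)) - (-4) = 4*sin(u) + 4 is ≥ 0 throughout, so the area is a single integral of |4*sin(u) + 4|.
∫[0,pi] (4*sin(u) + 4) du = 8 + 4*pi.

8 + 4*pi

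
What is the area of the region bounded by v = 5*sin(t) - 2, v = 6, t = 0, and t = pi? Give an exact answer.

-10 + 8*pi

On [0, pi], (5*sin(t) - 2) - (6) = 5*sin(t) - 8 is ≤ 0 throughout, so the area is a single integral of |5*sin(t) - 8|.
∫[0,pi] (5*sin(t) - 8) dt = 10 - 8*pi; the area of that piece is -10 + 8*pi.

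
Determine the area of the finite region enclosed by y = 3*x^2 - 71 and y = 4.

500

Set the curves equal: 3*x^2 - 71 = 4, so 3*x^2 - 75 = 0, which factors as 3*(x - 5)*(x + 5) = 0. The curves meet at x = -5, 5.
On [-5, 5], y = 4 is on top; that piece has area ∫[-5,5] (-(3*x^2 - 75)) dx = 500.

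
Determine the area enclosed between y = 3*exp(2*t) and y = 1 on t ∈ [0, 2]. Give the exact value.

On [0, 2], (3*exp(2*t)) - (1) = 3*exp(2*t) - 1 is ≥ 0 throughout, so the area is a single integral of |3*exp(2*t) - 1|.
∫[0,2] (3*exp(2*t) - 1) dt = -7/2 + 3*exp(4)/2.

-7/2 + 3*exp(4)/2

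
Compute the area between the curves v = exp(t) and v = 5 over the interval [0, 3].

The difference (exp(t)) - (5) = exp(t) - 5 changes sign at t = log(5) inside [0, 3], so split the integral there.
∫[0,log(5)] (exp(t) - 5) dt = 4 - log(3125); the area of that piece is -4 + log(3125).
∫[log(5),3] (exp(t) - 5) dt = -20 + 5*log(5) + exp(3).
Total area = (-4 + log(3125)) + (-20 + 5*log(5) + exp(3)) = -24 + 10*log(5) + exp(3).

-24 + 10*log(5) + exp(3)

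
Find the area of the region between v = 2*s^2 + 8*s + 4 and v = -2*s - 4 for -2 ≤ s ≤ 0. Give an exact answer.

The difference (2*s^2 + 8*s + 4) - (-2*s - 4) = 2*s^2 + 10*s + 8 changes sign at s = -1 inside [-2, 0], so split the integral there.
∫[-2,-1] (2*s^2 + 10*s + 8) ds = -7/3; the area of that piece is 7/3.
∫[-1,0] (2*s^2 + 10*s + 8) ds = 11/3.
Total area = 7/3 + 11/3 = 6.

6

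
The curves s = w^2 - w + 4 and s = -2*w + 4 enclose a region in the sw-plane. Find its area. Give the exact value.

Both boundary curves give s as a function of w, so integrate with respect to w. Setting them equal: w^2 + w = 0, i.e. w*(w + 1) = 0, so they meet at w = -1, 0.
For w in [-1, 0], s = w^2 - w + 4 is on the left; area = ∫[-1,0] (-(w^2 + w)) dw = 1/6.

1/6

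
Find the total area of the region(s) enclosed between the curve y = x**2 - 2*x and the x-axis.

4/3

The curve meets the x-axis where x**2 - 2*x = 0, i.e. x*(x - 2) = 0, at x = 0, 2.
On [0, 2] the curve lies below the axis; ∫[0,2] (x**2 - 2*x) dx = -4/3, giving area 4/3.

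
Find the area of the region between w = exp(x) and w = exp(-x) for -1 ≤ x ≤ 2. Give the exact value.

The difference (exp(x)) - (exp(-x)) = exp(x) - exp(-x) changes sign at x = 0 inside [-1, 2], so split the integral there.
∫[-1,0] (exp(x) - exp(-x)) dx = -exp(1) - exp(-1) + 2; the area of that piece is -2 + exp(-1) + exp(1).
∫[0,2] (exp(x) - exp(-x)) dx = -2 + exp(-2) + exp(2).
Total area = (-2 + exp(-1) + exp(1)) + (-2 + exp(-2) + exp(2)) = -4 + exp(-2) + exp(-1) + exp(1) + exp(2).

-4 + exp(-2) + exp(-1) + exp(1) + exp(2)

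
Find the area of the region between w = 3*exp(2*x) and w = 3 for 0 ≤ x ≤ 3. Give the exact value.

-21/2 + 3*exp(6)/2

On [0, 3], (3*exp(2*x)) - (3) = 3*exp(2*x) - 3 is ≥ 0 throughout, so the area is a single integral of |3*exp(2*x) - 3|.
∫[0,3] (3*exp(2*x) - 3) dx = -21/2 + 3*exp(6)/2.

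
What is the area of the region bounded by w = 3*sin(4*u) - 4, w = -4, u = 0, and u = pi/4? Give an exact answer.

3/2

On [0, pi/4], (3*sin(4*u) - 4) - (-4) = 3*sin(4*u) is ≥ 0 throughout, so the area is a single integral of |3*sin(4*u)|.
∫[0,pi/4] (3*sin(4*u)) du = 3/2.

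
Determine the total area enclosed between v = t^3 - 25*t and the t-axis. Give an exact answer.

625/2

The curve meets the t-axis where t^3 - 25*t = 0, i.e. t*(t - 5)*(t + 5) = 0, at t = -5, 0, 5.
On [-5, 0] the curve lies above the axis; ∫[-5,0] (t^3 - 25*t) dt = 625/4, giving area 625/4.
On [0, 5] the curve lies below the axis; ∫[0,5] (t^3 - 25*t) dt = -625/4, giving area 625/4.
Total area = 625/4 + 625/4 = 625/2.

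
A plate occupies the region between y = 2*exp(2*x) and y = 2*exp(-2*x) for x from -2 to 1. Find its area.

-4 + exp(-4) + exp(-2) + exp(2) + exp(4)

The difference (2*exp(2*x)) - (2*exp(-2*x)) = 2*exp(2*x) - 2*exp(-2*x) changes sign at x = 0 inside [-2, 1], so split the integral there.
∫[-2,0] (2*exp(2*x) - 2*exp(-2*x)) dx = -exp(4) - exp(-4) + 2; the area of that piece is -2 + exp(-4) + exp(4).
∫[0,1] (2*exp(2*x) - 2*exp(-2*x)) dx = -2 + exp(-2) + exp(2).
Total area = (-2 + exp(-4) + exp(4)) + (-2 + exp(-2) + exp(2)) = -4 + exp(-4) + exp(-2) + exp(2) + exp(4).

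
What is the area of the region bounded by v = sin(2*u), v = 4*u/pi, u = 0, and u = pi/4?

1/2 - pi/8

On [0, pi/4], (sin(2*u)) - (4*u/pi) = -4*u/pi + sin(2*u) is ≥ 0 throughout, so the area is a single integral of |-4*u/pi + sin(2*u)|.
∫[0,pi/4] (-4*u/pi + sin(2*u)) du = 1/2 - pi/8.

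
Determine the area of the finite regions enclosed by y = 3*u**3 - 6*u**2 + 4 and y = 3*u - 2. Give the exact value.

37/4

Set the curves equal: 3*u**3 - 6*u**2 + 4 = 3*u - 2, so 3*u**3 - 6*u**2 - 3*u + 6 = 0, which factors as 3*(u - 2)*(u - 1)*(u + 1) = 0. The curves meet at u = -1, 1, 2.
On [-1, 1], y = 3*u**3 - 6*u**2 + 4 is on top; that piece has area ∫[-1,1] (3*u**3 - 6*u**2 - 3*u + 6) du = 8.
On [1, 2], y = 3*u - 2 is on top; that piece has area ∫[1,2] (-(3*u**3 - 6*u**2 - 3*u + 6)) du = 5/4.
Total enclosed area = 8 + 5/4 = 37/4.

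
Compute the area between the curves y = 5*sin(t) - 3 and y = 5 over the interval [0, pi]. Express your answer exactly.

On [0, pi], (5*sin(t) - 3) - (5) = 5*sin(t) - 8 is ≤ 0 throughout, so the area is a single integral of |5*sin(t) - 8|.
∫[0,pi] (5*sin(t) - 8) dt = 10 - 8*pi; the area of that piece is -10 + 8*pi.

-10 + 8*pi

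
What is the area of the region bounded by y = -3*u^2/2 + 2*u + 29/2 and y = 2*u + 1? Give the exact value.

Set the curves equal: -3*u^2/2 + 2*u + 29/2 = 2*u + 1, so -3*u^2/2 + 27/2 = 0, which factors as -3*(u - 3)*(u + 3)/2 = 0. The curves meet at u = -3, 3.
On [-3, 3], y = -3*u^2/2 + 2*u + 29/2 is on top; that piece has area ∫[-3,3] (-3*u^2/2 + 27/2) du = 54.

54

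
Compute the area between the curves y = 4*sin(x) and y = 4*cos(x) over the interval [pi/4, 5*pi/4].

8*sqrt(2)

On [pi/4, 5*pi/4], (4*sin(x)) - (4*cos(x)) = 4*sin(x) - 4*cos(x) is ≥ 0 throughout, so the area is a single integral of |4*sin(x) - 4*cos(x)|.
∫[pi/4,5*pi/4] (4*sin(x) - 4*cos(x)) dx = 8*sqrt(2).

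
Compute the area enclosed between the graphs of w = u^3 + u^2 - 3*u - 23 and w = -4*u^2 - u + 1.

443/6

Set the curves equal: u^3 + u^2 - 3*u - 23 = -4*u^2 - u + 1, so u^3 + 5*u^2 - 2*u - 24 = 0, which factors as (u - 2)*(u + 3)*(u + 4) = 0. The curves meet at u = -4, -3, 2.
On [-4, -3], w = u^3 + u^2 - 3*u - 23 is on top; that piece has area ∫[-4,-3] (u^3 + 5*u^2 - 2*u - 24) du = 11/12.
On [-3, 2], w = -4*u^2 - u + 1 is on top; that piece has area ∫[-3,2] (-(u^3 + 5*u^2 - 2*u - 24)) du = 875/12.
Total enclosed area = 11/12 + 875/12 = 443/6.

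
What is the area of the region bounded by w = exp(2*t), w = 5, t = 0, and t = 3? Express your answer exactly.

The difference (exp(2*t)) - (5) = exp(2*t) - 5 changes sign at t = log(5)/2 inside [0, 3], so split the integral there.
∫[0,log(5)/2] (exp(2*t) - 5) dt = 2 - 5*log(5)/2; the area of that piece is -2 + 5*log(5)/2.
∫[log(5)/2,3] (exp(2*t) - 5) dt = -35/2 + 5*log(5)/2 + exp(6)/2.
Total area = (-2 + 5*log(5)/2) + (-35/2 + 5*log(5)/2 + exp(6)/2) = -39/2 + 5*log(5) + exp(6)/2.

-39/2 + 5*log(5) + exp(6)/2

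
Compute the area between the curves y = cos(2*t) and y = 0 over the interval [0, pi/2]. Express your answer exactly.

The difference (cos(2*t)) - (0) = cos(2*t) changes sign at t = pi/4 inside [0, pi/2], so split the integral there.
∫[0,pi/4] (cos(2*t)) dt = 1/2.
∫[pi/4,pi/2] (cos(2*t)) dt = -1/2; the area of that piece is 1/2.
Total area = 1/2 + 1/2 = 1.

1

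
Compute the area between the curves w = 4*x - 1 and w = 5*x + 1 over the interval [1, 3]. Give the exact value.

8

On [1, 3], (4*x - 1) - (5*x + 1) = -x - 2 is ≤ 0 throughout, so the area is a single integral of |-x - 2|.
∫[1,3] (-x - 2) dx = -8; the area of that piece is 8.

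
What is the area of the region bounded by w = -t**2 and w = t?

1/6

Set the curves equal: -t**2 = t, so -t**2 - t = 0, which factors as -t*(t + 1) = 0. The curves meet at t = -1, 0.
On [-1, 0], w = -t**2 is on top; that piece has area ∫[-1,0] (-t**2 - t) dt = 1/6.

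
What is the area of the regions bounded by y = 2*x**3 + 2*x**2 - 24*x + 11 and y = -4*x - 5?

Set the curves equal: 2*x**3 + 2*x**2 - 24*x + 11 = -4*x - 5, so 2*x**3 + 2*x**2 - 20*x + 16 = 0, which factors as 2*(x - 2)*(x - 1)*(x + 4) = 0. The curves meet at x = -4, 1, 2.
On [-4, 1], y = 2*x**3 + 2*x**2 - 24*x + 11 is on top; that piece has area ∫[-4,1] (2*x**3 + 2*x**2 - 20*x + 16) dx = 875/6.
On [1, 2], y = -4*x - 5 is on top; that piece has area ∫[1,2] (-(2*x**3 + 2*x**2 - 20*x + 16)) dx = 11/6.
Total enclosed area = 875/6 + 11/6 = 443/3.

443/3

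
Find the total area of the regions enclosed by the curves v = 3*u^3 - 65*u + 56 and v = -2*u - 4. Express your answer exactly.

2997/4

Set the curves equal: 3*u^3 - 65*u + 56 = -2*u - 4, so 3*u^3 - 63*u + 60 = 0, which factors as 3*(u - 4)*(u - 1)*(u + 5) = 0. The curves meet at u = -5, 1, 4.
On [-5, 1], v = 3*u^3 - 65*u + 56 is on top; that piece has area ∫[-5,1] (3*u^3 - 63*u + 60) du = 648.
On [1, 4], v = -2*u - 4 is on top; that piece has area ∫[1,4] (-(3*u^3 - 63*u + 60)) du = 405/4.
Total enclosed area = 648 + 405/4 = 2997/4.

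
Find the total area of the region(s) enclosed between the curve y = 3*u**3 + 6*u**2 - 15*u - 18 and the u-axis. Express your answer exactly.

The curve meets the u-axis where 3*u**3 + 6*u**2 - 15*u - 18 = 0, i.e. 3*(u - 2)*(u + 1)*(u + 3) = 0, at u = -3, -1, 2.
On [-3, -1] the curve lies above the axis; ∫[-3,-1] (3*u**3 + 6*u**2 - 15*u - 18) du = 16, giving area 16.
On [-1, 2] the curve lies below the axis; ∫[-1,2] (3*u**3 + 6*u**2 - 15*u - 18) du = -189/4, giving area 189/4.
Total area = 16 + 189/4 = 253/4.

253/4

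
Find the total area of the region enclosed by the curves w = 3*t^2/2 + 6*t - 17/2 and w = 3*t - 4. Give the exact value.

Set the curves equal: 3*t^2/2 + 6*t - 17/2 = 3*t - 4, so 3*t^2/2 + 3*t - 9/2 = 0, which factors as 3*(t - 1)*(t + 3)/2 = 0. The curves meet at t = -3, 1.
On [-3, 1], w = 3*t - 4 is on top; that piece has area ∫[-3,1] (-(3*t^2/2 + 3*t - 9/2)) dt = 16.

16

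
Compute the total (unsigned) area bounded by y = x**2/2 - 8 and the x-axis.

The curve meets the x-axis where x**2/2 - 8 = 0, i.e. (x - 4)*(x + 4)/2 = 0, at x = -4, 4.
On [-4, 4] the curve lies below the axis; ∫[-4,4] (x**2/2 - 8) dx = -128/3, giving area 128/3.

128/3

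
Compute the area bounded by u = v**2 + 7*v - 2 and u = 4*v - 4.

Both boundary curves give u as a function of v, so integrate with respect to v. Setting them equal: v**2 + 3*v + 2 = 0, i.e. (v + 1)*(v + 2) = 0, so they meet at v = -2, -1.
For v in [-2, -1], u = v**2 + 7*v - 2 is on the left; area = ∫[-2,-1] (-(v**2 + 3*v + 2)) dv = 1/6.

1/6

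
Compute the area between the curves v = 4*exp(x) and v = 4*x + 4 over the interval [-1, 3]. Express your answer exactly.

On [-1, 3], (4*exp(x)) - (4*x + 4) = -4*x + 4*exp(x) - 4 is ≥ 0 throughout, so the area is a single integral of |-4*x + 4*exp(x) - 4|.
∫[-1,3] (-4*x + 4*exp(x) - 4) dx = -32 - 4*exp(-1) + 4*exp(3).

-32 - 4*exp(-1) + 4*exp(3)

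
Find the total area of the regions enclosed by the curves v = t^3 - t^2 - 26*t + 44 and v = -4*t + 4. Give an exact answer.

Set the curves equal: t^3 - t^2 - 26*t + 44 = -4*t + 4, so t^3 - t^2 - 22*t + 40 = 0, which factors as (t - 4)*(t - 2)*(t + 5) = 0. The curves meet at t = -5, 2, 4.
On [-5, 2], v = t^3 - t^2 - 26*t + 44 is on top; that piece has area ∫[-5,2] (t^3 - t^2 - 22*t + 40) dt = 3773/12.
On [2, 4], v = -4*t + 4 is on top; that piece has area ∫[2,4] (-(t^3 - t^2 - 22*t + 40)) dt = 32/3.
Total enclosed area = 3773/12 + 32/3 = 3901/12.

3901/12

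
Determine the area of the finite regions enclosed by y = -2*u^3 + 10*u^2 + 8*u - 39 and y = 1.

Set the curves equal: -2*u^3 + 10*u^2 + 8*u - 39 = 1, so -2*u^3 + 10*u^2 + 8*u - 40 = 0, which factors as -2*(u - 5)*(u - 2)*(u + 2) = 0. The curves meet at u = -2, 2, 5.
On [-2, 2], y = 1 is on top; that piece has area ∫[-2,2] (-(-2*u^3 + 10*u^2 + 8*u - 40)) du = 320/3.
On [2, 5], y = -2*u^3 + 10*u^2 + 8*u - 39 is on top; that piece has area ∫[2,5] (-2*u^3 + 10*u^2 + 8*u - 40) du = 99/2.
Total enclosed area = 320/3 + 99/2 = 937/6.

937/6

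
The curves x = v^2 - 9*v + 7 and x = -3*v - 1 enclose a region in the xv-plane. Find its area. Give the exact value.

Both boundary curves give x as a function of v, so integrate with respect to v. Setting them equal: v^2 - 6*v + 8 = 0, i.e. (v - 4)*(v - 2) = 0, so they meet at v = 2, 4.
For v in [2, 4], x = v^2 - 9*v + 7 is on the left; area = ∫[2,4] (-(v^2 - 6*v + 8)) dv = 4/3.

4/3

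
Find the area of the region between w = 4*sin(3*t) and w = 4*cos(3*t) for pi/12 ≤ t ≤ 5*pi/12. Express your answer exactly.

8*sqrt(2)/3

On [pi/12, 5*pi/12], (4*sin(3*t)) - (4*cos(3*t)) = 4*sin(3*t) - 4*cos(3*t) is ≥ 0 throughout, so the area is a single integral of |4*sin(3*t) - 4*cos(3*t)|.
∫[pi/12,5*pi/12] (4*sin(3*t) - 4*cos(3*t)) dt = 8*sqrt(2)/3.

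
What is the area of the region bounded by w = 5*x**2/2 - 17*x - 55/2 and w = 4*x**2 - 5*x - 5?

Set the curves equal: 5*x**2/2 - 17*x - 55/2 = 4*x**2 - 5*x - 5, so -3*x**2/2 - 12*x - 45/2 = 0, which factors as -3*(x + 3)*(x + 5)/2 = 0. The curves meet at x = -5, -3.
On [-5, -3], w = 5*x**2/2 - 17*x - 55/2 is on top; that piece has area ∫[-5,-3] (-3*x**2/2 - 12*x - 45/2) dx = 2.

2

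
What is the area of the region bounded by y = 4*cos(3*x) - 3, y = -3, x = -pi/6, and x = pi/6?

On [-pi/6, pi/6], (4*cos(3*x) - 3) - (-3) = 4*cos(3*x) is ≥ 0 throughout, so the area is a single integral of |4*cos(3*x)|.
∫[-pi/6,pi/6] (4*cos(3*x)) dx = 8/3.

8/3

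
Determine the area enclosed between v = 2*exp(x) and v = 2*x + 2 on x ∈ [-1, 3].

-16 - 2*exp(-1) + 2*exp(3)

On [-1, 3], (2*exp(x)) - (2*x + 2) = -2*x + 2*exp(x) - 2 is ≥ 0 throughout, so the area is a single integral of |-2*x + 2*exp(x) - 2|.
∫[-1,3] (-2*x + 2*exp(x) - 2) dx = -16 - 2*exp(-1) + 2*exp(3).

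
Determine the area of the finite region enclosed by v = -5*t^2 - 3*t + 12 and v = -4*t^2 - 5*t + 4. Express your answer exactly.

36

Set the curves equal: -5*t^2 - 3*t + 12 = -4*t^2 - 5*t + 4, so -t^2 + 2*t + 8 = 0, which factors as -(t - 4)*(t + 2) = 0. The curves meet at t = -2, 4.
On [-2, 4], v = -5*t^2 - 3*t + 12 is on top; that piece has area ∫[-2,4] (-t^2 + 2*t + 8) dt = 36.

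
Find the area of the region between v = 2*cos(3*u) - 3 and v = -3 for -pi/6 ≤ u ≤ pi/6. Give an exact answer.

On [-pi/6, pi/6], (2*cos(3*u) - 3) - (-3) = 2*cos(3*u) is ≥ 0 throughout, so the area is a single integral of |2*cos(3*u)|.
∫[-pi/6,pi/6] (2*cos(3*u)) du = 4/3.

4/3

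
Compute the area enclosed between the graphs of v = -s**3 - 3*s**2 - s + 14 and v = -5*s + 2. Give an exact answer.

131/4

Set the curves equal: -s**3 - 3*s**2 - s + 14 = -5*s + 2, so -s**3 - 3*s**2 + 4*s + 12 = 0, which factors as -(s - 2)*(s + 2)*(s + 3) = 0. The curves meet at s = -3, -2, 2.
On [-3, -2], v = -5*s + 2 is on top; that piece has area ∫[-3,-2] (-(-s**3 - 3*s**2 + 4*s + 12)) ds = 3/4.
On [-2, 2], v = -s**3 - 3*s**2 - s + 14 is on top; that piece has area ∫[-2,2] (-s**3 - 3*s**2 + 4*s + 12) ds = 32.
Total enclosed area = 3/4 + 32 = 131/4.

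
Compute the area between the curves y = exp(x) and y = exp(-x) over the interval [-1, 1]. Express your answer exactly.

The difference (exp(x)) - (exp(-x)) = exp(x) - exp(-x) changes sign at x = 0 inside [-1, 1], so split the integral there.
∫[-1,0] (exp(x) - exp(-x)) dx = -exp(1) - exp(-1) + 2; the area of that piece is -2 + exp(-1) + exp(1).
∫[0,1] (exp(x) - exp(-x)) dx = -2 + exp(-1) + exp(1).
Total area = (-2 + exp(-1) + exp(1)) + (-2 + exp(-1) + exp(1)) = -4 + 2*exp(-1) + 2*exp(1).

-4 + 2*exp(-1) + 2*exp(1)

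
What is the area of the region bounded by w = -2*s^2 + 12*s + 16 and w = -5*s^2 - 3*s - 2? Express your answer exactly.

1/2

Set the curves equal: -2*s^2 + 12*s + 16 = -5*s^2 - 3*s - 2, so 3*s^2 + 15*s + 18 = 0, which factors as 3*(s + 2)*(s + 3) = 0. The curves meet at s = -3, -2.
On [-3, -2], w = -5*s^2 - 3*s - 2 is on top; that piece has area ∫[-3,-2] (-(3*s^2 + 15*s + 18)) ds = 1/2.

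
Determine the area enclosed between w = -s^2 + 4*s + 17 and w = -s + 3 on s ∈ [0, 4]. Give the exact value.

224/3

On [0, 4], (-s^2 + 4*s + 17) - (-s + 3) = -s^2 + 5*s + 14 is ≥ 0 throughout, so the area is a single integral of |-s^2 + 5*s + 14|.
∫[0,4] (-s^2 + 5*s + 14) ds = 224/3.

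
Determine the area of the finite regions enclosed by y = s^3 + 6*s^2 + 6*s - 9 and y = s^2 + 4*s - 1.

253/12

Set the curves equal: s^3 + 6*s^2 + 6*s - 9 = s^2 + 4*s - 1, so s^3 + 5*s^2 + 2*s - 8 = 0, which factors as (s - 1)*(s + 2)*(s + 4) = 0. The curves meet at s = -4, -2, 1.
On [-4, -2], y = s^3 + 6*s^2 + 6*s - 9 is on top; that piece has area ∫[-4,-2] (s^3 + 5*s^2 + 2*s - 8) ds = 16/3.
On [-2, 1], y = s^2 + 4*s - 1 is on top; that piece has area ∫[-2,1] (-(s^3 + 5*s^2 + 2*s - 8)) ds = 63/4.
Total enclosed area = 16/3 + 63/4 = 253/12.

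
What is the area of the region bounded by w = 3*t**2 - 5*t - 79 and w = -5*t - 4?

500

Set the curves equal: 3*t**2 - 5*t - 79 = -5*t - 4, so 3*t**2 - 75 = 0, which factors as 3*(t - 5)*(t + 5) = 0. The curves meet at t = -5, 5.
On [-5, 5], w = -5*t - 4 is on top; that piece has area ∫[-5,5] (-(3*t**2 - 75)) dt = 500.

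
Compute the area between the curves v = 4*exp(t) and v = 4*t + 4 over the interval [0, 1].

On [0, 1], (4*exp(t)) - (4*t + 4) = -4*t + 4*exp(t) - 4 is ≥ 0 throughout, so the area is a single integral of |-4*t + 4*exp(t) - 4|.
∫[0,1] (-4*t + 4*exp(t) - 4) dt = -10 + 4*exp(1).

-10 + 4*exp(1)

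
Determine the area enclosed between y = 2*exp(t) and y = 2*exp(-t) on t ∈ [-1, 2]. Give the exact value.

-8 + 2*exp(-2) + 2*exp(-1) + 2*exp(1) + 2*exp(2)

The difference (2*exp(t)) - (2*exp(-t)) = 2*exp(t) - 2*exp(-t) changes sign at t = 0 inside [-1, 2], so split the integral there.
∫[-1,0] (2*exp(t) - 2*exp(-t)) dt = -2*exp(1) - 2*exp(-1) + 4; the area of that piece is -4 + 2*exp(-1) + 2*exp(1).
∫[0,2] (2*exp(t) - 2*exp(-t)) dt = -4 + 2*exp(-2) + 2*exp(2).
Total area = (-4 + 2*exp(-1) + 2*exp(1)) + (-4 + 2*exp(-2) + 2*exp(2)) = -8 + 2*exp(-2) + 2*exp(-1) + 2*exp(1) + 2*exp(2).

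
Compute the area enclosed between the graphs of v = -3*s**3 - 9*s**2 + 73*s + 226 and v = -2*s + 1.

Set the curves equal: -3*s**3 - 9*s**2 + 73*s + 226 = -2*s + 1, so -3*s**3 - 9*s**2 + 75*s + 225 = 0, which factors as -3*(s - 5)*(s + 3)*(s + 5) = 0. The curves meet at s = -5, -3, 5.
On [-5, -3], v = -2*s + 1 is on top; that piece has area ∫[-5,-3] (-(-3*s**3 - 9*s**2 + 75*s + 225)) ds = 36.
On [-3, 5], v = -3*s**3 - 9*s**2 + 73*s + 226 is on top; that piece has area ∫[-3,5] (-3*s**3 - 9*s**2 + 75*s + 225) ds = 1536.
Total enclosed area = 36 + 1536 = 1572.

1572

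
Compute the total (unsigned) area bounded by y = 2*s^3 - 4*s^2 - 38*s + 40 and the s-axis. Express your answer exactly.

2521/6

The curve meets the s-axis where 2*s^3 - 4*s^2 - 38*s + 40 = 0, i.e. 2*(s - 5)*(s - 1)*(s + 4) = 0, at s = -4, 1, 5.
On [-4, 1] the curve lies above the axis; ∫[-4,1] (2*s^3 - 4*s^2 - 38*s + 40) ds = 1625/6, giving area 1625/6.
On [1, 5] the curve lies below the axis; ∫[1,5] (2*s^3 - 4*s^2 - 38*s + 40) ds = -448/3, giving area 448/3.
Total area = 1625/6 + 448/3 = 2521/6.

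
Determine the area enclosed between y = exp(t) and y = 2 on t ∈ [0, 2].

-7 + 4*log(2) + exp(2)

The difference (exp(t)) - (2) = exp(t) - 2 changes sign at t = log(2) inside [0, 2], so split the integral there.
∫[0,log(2)] (exp(t) - 2) dt = 1 - log(4); the area of that piece is -1 + log(4).
∫[log(2),2] (exp(t) - 2) dt = -6 + 2*log(2) + exp(2).
Total area = (-1 + log(4)) + (-6 + 2*log(2) + exp(2)) = -7 + 4*log(2) + exp(2).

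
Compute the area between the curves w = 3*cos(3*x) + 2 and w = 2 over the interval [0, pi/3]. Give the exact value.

The difference (3*cos(3*x) + 2) - (2) = 3*cos(3*x) changes sign at x = pi/6 inside [0, pi/3], so split the integral there.
∫[0,pi/6] (3*cos(3*x)) dx = 1.
∫[pi/6,pi/3] (3*cos(3*x)) dx = -1; the area of that piece is 1.
Total area = 1 + 1 = 2.

2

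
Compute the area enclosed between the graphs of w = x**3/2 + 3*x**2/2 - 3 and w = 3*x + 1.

Set the curves equal: x**3/2 + 3*x**2/2 - 3 = 3*x + 1, so x**3/2 + 3*x**2/2 - 3*x - 4 = 0, which factors as (x - 2)*(x + 1)*(x + 4)/2 = 0. The curves meet at x = -4, -1, 2.
On [-4, -1], w = x**3/2 + 3*x**2/2 - 3 is on top; that piece has area ∫[-4,-1] (x**3/2 + 3*x**2/2 - 3*x - 4) dx = 81/8.
On [-1, 2], w = 3*x + 1 is on top; that piece has area ∫[-1,2] (-(x**3/2 + 3*x**2/2 - 3*x - 4)) dx = 81/8.
Total enclosed area = 81/8 + 81/8 = 81/4.

81/4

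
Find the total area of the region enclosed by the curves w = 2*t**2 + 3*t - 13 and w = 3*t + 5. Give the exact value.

72

Set the curves equal: 2*t**2 + 3*t - 13 = 3*t + 5, so 2*t**2 - 18 = 0, which factors as 2*(t - 3)*(t + 3) = 0. The curves meet at t = -3, 3.
On [-3, 3], w = 3*t + 5 is on top; that piece has area ∫[-3,3] (-(2*t**2 - 18)) dt = 72.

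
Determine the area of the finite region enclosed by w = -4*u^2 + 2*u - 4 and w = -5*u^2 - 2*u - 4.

Set the curves equal: -4*u^2 + 2*u - 4 = -5*u^2 - 2*u - 4, so u^2 + 4*u = 0, which factors as u*(u + 4) = 0. The curves meet at u = -4, 0.
On [-4, 0], w = -5*u^2 - 2*u - 4 is on top; that piece has area ∫[-4,0] (-(u^2 + 4*u)) du = 32/3.

32/3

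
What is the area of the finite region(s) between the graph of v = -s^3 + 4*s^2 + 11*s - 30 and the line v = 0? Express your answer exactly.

The curve meets the s-axis where -s^3 + 4*s^2 + 11*s - 30 = 0, i.e. -(s - 5)*(s - 2)*(s + 3) = 0, at s = -3, 2, 5.
On [-3, 2] the curve lies below the axis; ∫[-3,2] (-s^3 + 4*s^2 + 11*s - 30) ds = -1375/12, giving area 1375/12.
On [2, 5] the curve lies above the axis; ∫[2,5] (-s^3 + 4*s^2 + 11*s - 30) ds = 117/4, giving area 117/4.
Total area = 1375/12 + 117/4 = 863/6.

863/6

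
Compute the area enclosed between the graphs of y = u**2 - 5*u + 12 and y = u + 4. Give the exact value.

4/3

Set the curves equal: u**2 - 5*u + 12 = u + 4, so u**2 - 6*u + 8 = 0, which factors as (u - 4)*(u - 2) = 0. The curves meet at u = 2, 4.
On [2, 4], y = u + 4 is on top; that piece has area ∫[2,4] (-(u**2 - 6*u + 8)) du = 4/3.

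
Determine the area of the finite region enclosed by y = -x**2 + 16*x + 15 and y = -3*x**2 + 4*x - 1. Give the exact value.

Set the curves equal: -x**2 + 16*x + 15 = -3*x**2 + 4*x - 1, so 2*x**2 + 12*x + 16 = 0, which factors as 2*(x + 2)*(x + 4) = 0. The curves meet at x = -4, -2.
On [-4, -2], y = -3*x**2 + 4*x - 1 is on top; that piece has area ∫[-4,-2] (-(2*x**2 + 12*x + 16)) dx = 8/3.

8/3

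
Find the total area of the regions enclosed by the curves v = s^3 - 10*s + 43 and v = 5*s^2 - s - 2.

568/3

Set the curves equal: s^3 - 10*s + 43 = 5*s^2 - s - 2, so s^3 - 5*s^2 - 9*s + 45 = 0, which factors as (s - 5)*(s - 3)*(s + 3) = 0. The curves meet at s = -3, 3, 5.
On [-3, 3], v = s^3 - 10*s + 43 is on top; that piece has area ∫[-3,3] (s^3 - 5*s^2 - 9*s + 45) ds = 180.
On [3, 5], v = 5*s^2 - s - 2 is on top; that piece has area ∫[3,5] (-(s^3 - 5*s^2 - 9*s + 45)) ds = 28/3.
Total enclosed area = 180 + 28/3 = 568/3.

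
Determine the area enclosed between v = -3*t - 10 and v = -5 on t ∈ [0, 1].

On [0, 1], (-3*t - 10) - (-5) = -3*t - 5 is ≤ 0 throughout, so the area is a single integral of |-3*t - 5|.
∫[0,1] (-3*t - 5) dt = -13/2; the area of that piece is 13/2.

13/2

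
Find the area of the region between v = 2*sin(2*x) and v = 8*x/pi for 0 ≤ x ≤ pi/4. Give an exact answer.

On [0, pi/4], (2*sin(2*x)) - (8*x/pi) = -8*x/pi + 2*sin(2*x) is ≥ 0 throughout, so the area is a single integral of |-8*x/pi + 2*sin(2*x)|.
∫[0,pi/4] (-8*x/pi + 2*sin(2*x)) dx = 1 - pi/4.

1 - pi/4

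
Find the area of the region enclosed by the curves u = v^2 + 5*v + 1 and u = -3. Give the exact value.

9/2

Both boundary curves give u as a function of v, so integrate with respect to v. Setting them equal: v^2 + 5*v + 4 = 0, i.e. (v + 1)*(v + 4) = 0, so they meet at v = -4, -1.
For v in [-4, -1], u = v^2 + 5*v + 1 is on the left; area = ∫[-4,-1] (-(v^2 + 5*v + 4)) dv = 9/2.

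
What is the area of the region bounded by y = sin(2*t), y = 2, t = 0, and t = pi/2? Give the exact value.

On [0, pi/2], (sin(2*t)) - (2) = sin(2*t) - 2 is ≤ 0 throughout, so the area is a single integral of |sin(2*t) - 2|.
∫[0,pi/2] (sin(2*t) - 2) dt = 1 - pi; the area of that piece is -1 + pi.

-1 + pi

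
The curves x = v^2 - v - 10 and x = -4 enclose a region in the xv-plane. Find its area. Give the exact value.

125/6

Both boundary curves give x as a function of v, so integrate with respect to v. Setting them equal: v^2 - v - 6 = 0, i.e. (v - 3)*(v + 2) = 0, so they meet at v = -2, 3.
For v in [-2, 3], x = v^2 - v - 10 is on the left; area = ∫[-2,3] (-(v^2 - v - 6)) dv = 125/6.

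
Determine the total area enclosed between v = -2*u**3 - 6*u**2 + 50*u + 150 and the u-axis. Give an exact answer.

1048

The curve meets the u-axis where -2*u**3 - 6*u**2 + 50*u + 150 = 0, i.e. -2*(u - 5)*(u + 3)*(u + 5) = 0, at u = -5, -3, 5.
On [-5, -3] the curve lies below the axis; ∫[-5,-3] (-2*u**3 - 6*u**2 + 50*u + 150) du = -24, giving area 24.
On [-3, 5] the curve lies above the axis; ∫[-3,5] (-2*u**3 - 6*u**2 + 50*u + 150) du = 1024, giving area 1024.
Total area = 24 + 1024 = 1048.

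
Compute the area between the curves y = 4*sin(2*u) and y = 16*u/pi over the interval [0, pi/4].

2 - pi/2

On [0, pi/4], (4*sin(2*u)) - (16*u/pi) = -16*u/pi + 4*sin(2*u) is ≥ 0 throughout, so the area is a single integral of |-16*u/pi + 4*sin(2*u)|.
∫[0,pi/4] (-16*u/pi + 4*sin(2*u)) du = 2 - pi/2.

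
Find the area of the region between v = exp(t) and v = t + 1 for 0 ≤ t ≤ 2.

-5 + exp(2)

On [0, 2], (exp(t)) - (t + 1) = -t + exp(t) - 1 is ≥ 0 throughout, so the area is a single integral of |-t + exp(t) - 1|.
∫[0,2] (-t + exp(t) - 1) dt = -5 + exp(2).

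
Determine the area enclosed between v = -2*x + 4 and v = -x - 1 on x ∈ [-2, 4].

On [-2, 4], (-2*x + 4) - (-x - 1) = -x + 5 is ≥ 0 throughout, so the area is a single integral of |-x + 5|.
∫[-2,4] (-x + 5) dx = 24.

24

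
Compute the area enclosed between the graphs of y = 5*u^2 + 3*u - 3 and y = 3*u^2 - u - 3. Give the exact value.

Set the curves equal: 5*u^2 + 3*u - 3 = 3*u^2 - u - 3, so 2*u^2 + 4*u = 0, which factors as 2*u*(u + 2) = 0. The curves meet at u = -2, 0.
On [-2, 0], y = 3*u^2 - u - 3 is on top; that piece has area ∫[-2,0] (-(2*u^2 + 4*u)) du = 8/3.

8/3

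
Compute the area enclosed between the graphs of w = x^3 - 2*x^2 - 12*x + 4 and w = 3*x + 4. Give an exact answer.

863/6

Set the curves equal: x^3 - 2*x^2 - 12*x + 4 = 3*x + 4, so x^3 - 2*x^2 - 15*x = 0, which factors as x*(x - 5)*(x + 3) = 0. The curves meet at x = -3, 0, 5.
On [-3, 0], w = x^3 - 2*x^2 - 12*x + 4 is on top; that piece has area ∫[-3,0] (x^3 - 2*x^2 - 15*x) dx = 117/4.
On [0, 5], w = 3*x + 4 is on top; that piece has area ∫[0,5] (-(x^3 - 2*x^2 - 15*x)) dx = 1375/12.
Total enclosed area = 117/4 + 1375/12 = 863/6.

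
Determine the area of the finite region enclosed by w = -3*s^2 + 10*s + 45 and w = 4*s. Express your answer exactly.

256

Set the curves equal: -3*s^2 + 10*s + 45 = 4*s, so -3*s^2 + 6*s + 45 = 0, which factors as -3*(s - 5)*(s + 3) = 0. The curves meet at s = -3, 5.
On [-3, 5], w = -3*s^2 + 10*s + 45 is on top; that piece has area ∫[-3,5] (-3*s^2 + 6*s + 45) ds = 256.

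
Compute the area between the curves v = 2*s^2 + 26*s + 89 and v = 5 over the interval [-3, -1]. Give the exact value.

244/3

On [-3, -1], (2*s^2 + 26*s + 89) - (5) = 2*s^2 + 26*s + 84 is ≥ 0 throughout, so the area is a single integral of |2*s^2 + 26*s + 84|.
∫[-3,-1] (2*s^2 + 26*s + 84) ds = 244/3.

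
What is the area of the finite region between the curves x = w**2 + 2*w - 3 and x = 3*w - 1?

Both boundary curves give x as a function of w, so integrate with respect to w. Setting them equal: w**2 - w - 2 = 0, i.e. (w - 2)*(w + 1) = 0, so they meet at w = -1, 2.
For w in [-1, 2], x = w**2 + 2*w - 3 is on the left; area = ∫[-1,2] (-(w**2 - w - 2)) dw = 9/2.

9/2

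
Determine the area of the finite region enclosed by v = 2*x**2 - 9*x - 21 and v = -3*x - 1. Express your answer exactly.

Set the curves equal: 2*x**2 - 9*x - 21 = -3*x - 1, so 2*x**2 - 6*x - 20 = 0, which factors as 2*(x - 5)*(x + 2) = 0. The curves meet at x = -2, 5.
On [-2, 5], v = -3*x - 1 is on top; that piece has area ∫[-2,5] (-(2*x**2 - 6*x - 20)) dx = 343/3.

343/3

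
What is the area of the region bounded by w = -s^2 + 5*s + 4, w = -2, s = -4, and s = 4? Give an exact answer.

The difference (-s^2 + 5*s + 4) - (-2) = -s^2 + 5*s + 6 changes sign at s = -1 inside [-4, 4], so split the integral there.
∫[-4,-1] (-s^2 + 5*s + 6) ds = -81/2; the area of that piece is 81/2.
∫[-1,4] (-s^2 + 5*s + 6) ds = 275/6.
Total area = 81/2 + 275/6 = 259/3.

259/3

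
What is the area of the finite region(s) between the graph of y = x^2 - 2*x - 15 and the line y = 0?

The curve meets the x-axis where x^2 - 2*x - 15 = 0, i.e. (x - 5)*(x + 3) = 0, at x = -3, 5.
On [-3, 5] the curve lies below the axis; ∫[-3,5] (x^2 - 2*x - 15) dx = -256/3, giving area 256/3.

256/3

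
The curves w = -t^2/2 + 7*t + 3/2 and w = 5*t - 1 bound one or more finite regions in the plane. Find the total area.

Set the curves equal: -t^2/2 + 7*t + 3/2 = 5*t - 1, so -t^2/2 + 2*t + 5/2 = 0, which factors as -(t - 5)*(t + 1)/2 = 0. The curves meet at t = -1, 5.
On [-1, 5], w = -t^2/2 + 7*t + 3/2 is on top; that piece has area ∫[-1,5] (-t^2/2 + 2*t + 5/2) dt = 18.

18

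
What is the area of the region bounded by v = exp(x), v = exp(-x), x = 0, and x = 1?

On [0, 1], (exp(x)) - (exp(-x)) = exp(x) - exp(-x) is ≥ 0 throughout, so the area is a single integral of |exp(x) - exp(-x)|.
∫[0,1] (exp(x) - exp(-x)) dx = -2 + exp(-1) + exp(1).

-2 + exp(-1) + exp(1)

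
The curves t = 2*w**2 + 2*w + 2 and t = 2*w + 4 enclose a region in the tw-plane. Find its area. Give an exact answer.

8/3

Both boundary curves give t as a function of w, so integrate with respect to w. Setting them equal: 2*w**2 - 2 = 0, i.e. 2*(w - 1)*(w + 1) = 0, so they meet at w = -1, 1.
For w in [-1, 1], t = 2*w**2 + 2*w + 2 is on the left; area = ∫[-1,1] (-(2*w**2 - 2)) dw = 8/3.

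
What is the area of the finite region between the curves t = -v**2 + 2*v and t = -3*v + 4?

Both boundary curves give t as a function of v, so integrate with respect to v. Setting them equal: -v**2 + 5*v - 4 = 0, i.e. -(v - 4)*(v - 1) = 0, so they meet at v = 1, 4.
For v in [1, 4], t = -v**2 + 2*v is on the right; area = ∫[1,4] (-v**2 + 5*v - 4) dv = 9/2.

9/2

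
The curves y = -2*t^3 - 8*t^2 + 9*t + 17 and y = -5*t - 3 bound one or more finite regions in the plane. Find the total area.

937/6

Set the curves equal: -2*t^3 - 8*t^2 + 9*t + 17 = -5*t - 3, so -2*t^3 - 8*t^2 + 14*t + 20 = 0, which factors as -2*(t - 2)*(t + 1)*(t + 5) = 0. The curves meet at t = -5, -1, 2.
On [-5, -1], y = -5*t - 3 is on top; that piece has area ∫[-5,-1] (-(-2*t^3 - 8*t^2 + 14*t + 20)) dt = 320/3.
On [-1, 2], y = -2*t^3 - 8*t^2 + 9*t + 17 is on top; that piece has area ∫[-1,2] (-2*t^3 - 8*t^2 + 14*t + 20) dt = 99/2.
Total enclosed area = 320/3 + 99/2 = 937/6.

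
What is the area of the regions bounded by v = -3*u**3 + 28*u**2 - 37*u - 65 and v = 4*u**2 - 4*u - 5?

Set the curves equal: -3*u**3 + 28*u**2 - 37*u - 65 = 4*u**2 - 4*u - 5, so -3*u**3 + 24*u**2 - 33*u - 60 = 0, which factors as -3*(u - 5)*(u - 4)*(u + 1) = 0. The curves meet at u = -1, 4, 5.
On [-1, 4], v = 4*u**2 - 4*u - 5 is on top; that piece has area ∫[-1,4] (-(-3*u**3 + 24*u**2 - 33*u - 60)) du = 875/4.
On [4, 5], v = -3*u**3 + 28*u**2 - 37*u - 65 is on top; that piece has area ∫[4,5] (-3*u**3 + 24*u**2 - 33*u - 60) du = 11/4.
Total enclosed area = 875/4 + 11/4 = 443/2.

443/2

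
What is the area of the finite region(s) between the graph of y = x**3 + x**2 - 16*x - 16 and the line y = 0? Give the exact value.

The curve meets the x-axis where x**3 + x**2 - 16*x - 16 = 0, i.e. (x - 4)*(x + 1)*(x + 4) = 0, at x = -4, -1, 4.
On [-4, -1] the curve lies above the axis; ∫[-4,-1] (x**3 + x**2 - 16*x - 16) dx = 117/4, giving area 117/4.
On [-1, 4] the curve lies below the axis; ∫[-1,4] (x**3 + x**2 - 16*x - 16) dx = -1375/12, giving area 1375/12.
Total area = 117/4 + 1375/12 = 863/6.

863/6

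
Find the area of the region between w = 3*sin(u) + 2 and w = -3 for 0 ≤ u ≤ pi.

6 + 5*pi

On [0, pi], (3*sin(u) + 2) - (-3) = 3*sin(u) + 5 is ≥ 0 throughout, so the area is a single integral of |3*sin(u) + 5|.
∫[0,pi] (3*sin(u) + 5) du = 6 + 5*pi.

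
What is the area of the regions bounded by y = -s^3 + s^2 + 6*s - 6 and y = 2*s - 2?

Set the curves equal: -s^3 + s^2 + 6*s - 6 = 2*s - 2, so -s^3 + s^2 + 4*s - 4 = 0, which factors as -(s - 2)*(s - 1)*(s + 2) = 0. The curves meet at s = -2, 1, 2.
On [-2, 1], y = 2*s - 2 is on top; that piece has area ∫[-2,1] (-(-s^3 + s^2 + 4*s - 4)) ds = 45/4.
On [1, 2], y = -s^3 + s^2 + 6*s - 6 is on top; that piece has area ∫[1,2] (-s^3 + s^2 + 4*s - 4) ds = 7/12.
Total enclosed area = 45/4 + 7/12 = 71/6.

71/6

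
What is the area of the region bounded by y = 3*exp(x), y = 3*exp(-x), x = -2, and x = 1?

The difference (3*exp(x)) - (3*exp(-x)) = 3*exp(x) - 3*exp(-x) changes sign at x = 0 inside [-2, 1], so split the integral there.
∫[-2,0] (3*exp(x) - 3*exp(-x)) dx = -3*exp(2) - 3*exp(-2) + 6; the area of that piece is -6 + 3*exp(-2) + 3*exp(2).
∫[0,1] (3*exp(x) - 3*exp(-x)) dx = -6 + 3*exp(-1) + 3*exp(1).
Total area = (-6 + 3*exp(-2) + 3*exp(2)) + (-6 + 3*exp(-1) + 3*exp(1)) = -12 + 3*exp(-2) + 3*exp(-1) + 3*exp(1) + 3*exp(2).

-12 + 3*exp(-2) + 3*exp(-1) + 3*exp(1) + 3*exp(2)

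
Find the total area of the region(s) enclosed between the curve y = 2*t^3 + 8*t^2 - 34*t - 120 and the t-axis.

The curve meets the t-axis where 2*t^3 + 8*t^2 - 34*t - 120 = 0, i.e. 2*(t - 4)*(t + 3)*(t + 5) = 0, at t = -5, -3, 4.
On [-5, -3] the curve lies above the axis; ∫[-5,-3] (2*t^3 + 8*t^2 - 34*t - 120) dt = 64/3, giving area 64/3.
On [-3, 4] the curve lies below the axis; ∫[-3,4] (2*t^3 + 8*t^2 - 34*t - 120) dt = -3773/6, giving area 3773/6.
Total area = 64/3 + 3773/6 = 3901/6.

3901/6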